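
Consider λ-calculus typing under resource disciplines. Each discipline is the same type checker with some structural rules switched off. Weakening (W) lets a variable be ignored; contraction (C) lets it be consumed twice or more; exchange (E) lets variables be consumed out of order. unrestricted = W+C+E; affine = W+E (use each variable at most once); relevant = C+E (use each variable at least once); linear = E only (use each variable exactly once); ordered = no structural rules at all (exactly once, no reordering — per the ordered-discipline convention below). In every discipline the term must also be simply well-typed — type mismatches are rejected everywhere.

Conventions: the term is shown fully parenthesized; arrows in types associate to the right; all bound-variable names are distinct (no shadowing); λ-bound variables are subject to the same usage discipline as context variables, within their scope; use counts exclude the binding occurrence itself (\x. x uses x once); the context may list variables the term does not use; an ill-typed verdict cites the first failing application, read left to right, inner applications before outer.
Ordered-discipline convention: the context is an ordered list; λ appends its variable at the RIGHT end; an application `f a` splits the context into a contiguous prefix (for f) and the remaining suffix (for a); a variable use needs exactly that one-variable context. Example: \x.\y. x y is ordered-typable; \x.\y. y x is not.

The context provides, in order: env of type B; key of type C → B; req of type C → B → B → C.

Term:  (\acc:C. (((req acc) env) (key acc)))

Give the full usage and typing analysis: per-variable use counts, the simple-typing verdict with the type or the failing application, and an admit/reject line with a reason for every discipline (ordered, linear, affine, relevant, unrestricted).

variable uses: env=1, key=1, req=1, acc (bound)=2
use order (left to right): req, acc, env, key, acc
typing: ✓ — C → C
ordered: ✗ — uses contraction: acc ×2
linear: ✗ — uses contraction: acc ×2
affine: ✗ — uses contraction: acc ×2
relevant: ✓ — env, key, req, acc: all used, weakening unneeded
unrestricted: ✓ — simply typable at C → C; W, C, E all held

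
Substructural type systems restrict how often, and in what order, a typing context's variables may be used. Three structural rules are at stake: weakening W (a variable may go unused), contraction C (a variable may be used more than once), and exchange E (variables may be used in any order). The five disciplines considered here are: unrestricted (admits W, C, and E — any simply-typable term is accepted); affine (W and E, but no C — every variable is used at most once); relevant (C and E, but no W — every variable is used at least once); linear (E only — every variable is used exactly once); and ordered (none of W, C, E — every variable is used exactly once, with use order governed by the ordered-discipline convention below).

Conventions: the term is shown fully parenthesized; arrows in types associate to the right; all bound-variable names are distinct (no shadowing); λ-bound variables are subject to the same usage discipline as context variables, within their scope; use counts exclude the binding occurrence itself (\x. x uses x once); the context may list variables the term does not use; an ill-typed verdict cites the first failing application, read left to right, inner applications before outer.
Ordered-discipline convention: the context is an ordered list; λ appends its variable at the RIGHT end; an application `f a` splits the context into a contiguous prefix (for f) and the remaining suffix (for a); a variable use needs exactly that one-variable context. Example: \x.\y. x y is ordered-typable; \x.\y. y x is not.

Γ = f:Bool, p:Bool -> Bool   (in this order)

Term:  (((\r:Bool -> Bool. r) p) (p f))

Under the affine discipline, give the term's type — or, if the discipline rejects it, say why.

not well-typed under affine — needs contraction — p ×2
variable uses: f=1, p=2, r (bound)=1
uses in reading order: r, p, p, f
typing: well-typed at Bool
summary: ordered ✗ · linear ✗ · affine ✗ · relevant ✓ · unrestricted ✓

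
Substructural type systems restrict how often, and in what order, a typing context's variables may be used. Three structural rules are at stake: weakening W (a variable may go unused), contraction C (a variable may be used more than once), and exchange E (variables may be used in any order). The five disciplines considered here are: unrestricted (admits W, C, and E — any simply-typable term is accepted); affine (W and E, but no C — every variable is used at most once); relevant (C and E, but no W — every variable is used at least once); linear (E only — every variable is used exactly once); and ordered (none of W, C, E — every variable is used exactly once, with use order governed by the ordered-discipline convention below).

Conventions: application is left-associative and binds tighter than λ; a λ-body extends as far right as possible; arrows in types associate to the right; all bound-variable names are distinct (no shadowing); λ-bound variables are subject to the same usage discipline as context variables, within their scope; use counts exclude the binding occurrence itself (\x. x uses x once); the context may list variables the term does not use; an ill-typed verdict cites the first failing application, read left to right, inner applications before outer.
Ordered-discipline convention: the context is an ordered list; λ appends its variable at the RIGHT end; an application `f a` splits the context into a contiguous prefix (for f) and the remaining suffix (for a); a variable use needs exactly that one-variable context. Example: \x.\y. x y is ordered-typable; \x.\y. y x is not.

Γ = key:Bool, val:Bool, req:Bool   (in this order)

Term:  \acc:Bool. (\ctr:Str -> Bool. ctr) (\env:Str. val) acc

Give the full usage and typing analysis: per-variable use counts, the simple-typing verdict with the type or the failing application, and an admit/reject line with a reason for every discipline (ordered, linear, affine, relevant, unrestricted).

usage: key ×0, val ×1, req ×0, acc (bound) ×1, ctr (bound) ×1, env (bound) ×0
left-to-right use order: ctr, val, acc
typing: ill-typed: an argument Bool mismatches the expected Str
ordered: ✗, fails simple typing
linear: ✗, a type mismatch blocks all five
affine: ✗, the type mismatch rejects it
relevant: ✗, not simply typable
unrestricted: ✗, fails simple typing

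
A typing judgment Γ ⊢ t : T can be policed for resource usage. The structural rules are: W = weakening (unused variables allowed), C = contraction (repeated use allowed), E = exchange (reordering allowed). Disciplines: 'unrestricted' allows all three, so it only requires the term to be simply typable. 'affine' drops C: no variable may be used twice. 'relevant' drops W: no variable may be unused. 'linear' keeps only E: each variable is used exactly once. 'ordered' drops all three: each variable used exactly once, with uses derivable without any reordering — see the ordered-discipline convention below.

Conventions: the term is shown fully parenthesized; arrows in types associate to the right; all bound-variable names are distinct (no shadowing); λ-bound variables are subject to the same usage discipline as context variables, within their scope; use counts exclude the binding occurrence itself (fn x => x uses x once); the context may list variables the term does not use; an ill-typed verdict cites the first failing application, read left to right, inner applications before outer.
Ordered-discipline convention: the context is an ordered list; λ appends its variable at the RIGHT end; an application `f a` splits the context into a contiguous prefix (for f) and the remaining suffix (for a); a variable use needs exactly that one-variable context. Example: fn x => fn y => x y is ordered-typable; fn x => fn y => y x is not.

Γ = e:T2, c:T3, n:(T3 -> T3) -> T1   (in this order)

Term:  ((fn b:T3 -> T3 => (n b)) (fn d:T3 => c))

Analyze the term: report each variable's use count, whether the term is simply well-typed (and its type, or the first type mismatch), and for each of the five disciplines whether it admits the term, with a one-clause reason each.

variable uses: e ×0, c ×1, n ×1, b [bound] ×1, d [bound] ×0
order of uses: n, b, c
typing: well-typed at T1
ordered: ✗ — e, d left unused
linear: ✗ — e, d left unused
affine: ✓ — e, c, n, b, d: no repeats, contraction unneeded
relevant: ✗ — e, d left unused
unrestricted: ✓ — type-checks (T1) and nothing is barred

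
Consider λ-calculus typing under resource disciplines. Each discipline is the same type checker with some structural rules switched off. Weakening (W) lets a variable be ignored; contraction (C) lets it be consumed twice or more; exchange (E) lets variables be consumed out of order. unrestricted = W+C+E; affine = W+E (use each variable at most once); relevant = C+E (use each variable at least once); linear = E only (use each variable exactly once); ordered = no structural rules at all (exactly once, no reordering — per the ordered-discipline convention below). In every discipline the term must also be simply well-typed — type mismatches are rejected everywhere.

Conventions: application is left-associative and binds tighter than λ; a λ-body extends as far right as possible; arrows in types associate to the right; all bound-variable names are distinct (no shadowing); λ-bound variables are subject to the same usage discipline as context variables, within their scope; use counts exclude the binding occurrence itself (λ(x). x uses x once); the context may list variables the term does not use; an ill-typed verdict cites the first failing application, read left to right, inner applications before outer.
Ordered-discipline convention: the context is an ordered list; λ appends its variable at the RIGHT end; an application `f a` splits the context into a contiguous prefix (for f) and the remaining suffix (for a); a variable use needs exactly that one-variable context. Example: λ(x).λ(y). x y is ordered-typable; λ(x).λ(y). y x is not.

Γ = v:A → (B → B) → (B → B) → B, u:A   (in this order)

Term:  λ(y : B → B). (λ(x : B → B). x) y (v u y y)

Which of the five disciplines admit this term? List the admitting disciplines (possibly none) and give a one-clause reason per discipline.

accepted by: relevant, unrestricted
usage: v ×1; u ×1; y [bound] ×3; x [bound] ×1
uses in reading order: x, y, v, u, y, y
typing: well-typed at (B → B) → B
ordered: ✗ — repeated use of y ×3
linear: ✗ — repeated use of y ×3
affine: ✗ — repeated use of y ×3
relevant: ✓ — none of v, u, y, x goes unused
unrestricted: ✓ — well-typed at (B → B) → B; no restrictions here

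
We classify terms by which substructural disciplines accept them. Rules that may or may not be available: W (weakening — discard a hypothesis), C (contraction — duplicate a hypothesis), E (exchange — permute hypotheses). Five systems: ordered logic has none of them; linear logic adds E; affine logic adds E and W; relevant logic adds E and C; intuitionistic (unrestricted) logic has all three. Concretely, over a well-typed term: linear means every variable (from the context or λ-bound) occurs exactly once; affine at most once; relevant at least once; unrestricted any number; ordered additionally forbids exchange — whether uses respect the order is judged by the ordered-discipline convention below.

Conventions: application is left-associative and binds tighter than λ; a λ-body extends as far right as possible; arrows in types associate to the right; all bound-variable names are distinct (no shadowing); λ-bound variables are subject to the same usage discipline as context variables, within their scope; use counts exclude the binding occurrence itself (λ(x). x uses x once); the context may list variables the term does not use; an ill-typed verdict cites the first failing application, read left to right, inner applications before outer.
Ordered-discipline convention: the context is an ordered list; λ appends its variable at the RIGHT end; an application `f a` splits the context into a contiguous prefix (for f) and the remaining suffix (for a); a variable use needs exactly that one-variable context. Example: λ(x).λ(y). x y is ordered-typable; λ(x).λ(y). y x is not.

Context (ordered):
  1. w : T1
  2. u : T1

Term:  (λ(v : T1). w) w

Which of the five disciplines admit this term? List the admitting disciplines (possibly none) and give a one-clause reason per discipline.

admitted in: unrestricted
counts: w=2, u=0, v (λ-bound)=0
order of uses: w, w
typing: well-typed — term : T1
ordered: ✗ — w ×2 used more than once (contraction); unused: u, v — weakening required
linear: ✗ — w ×2 used more than once (contraction); unused: u, v — weakening required
affine: ✗ — w ×2 used more than once (contraction)
relevant: ✗ — unused: u, v — weakening required
unrestricted: ✓ — typability at T1 is all that's needed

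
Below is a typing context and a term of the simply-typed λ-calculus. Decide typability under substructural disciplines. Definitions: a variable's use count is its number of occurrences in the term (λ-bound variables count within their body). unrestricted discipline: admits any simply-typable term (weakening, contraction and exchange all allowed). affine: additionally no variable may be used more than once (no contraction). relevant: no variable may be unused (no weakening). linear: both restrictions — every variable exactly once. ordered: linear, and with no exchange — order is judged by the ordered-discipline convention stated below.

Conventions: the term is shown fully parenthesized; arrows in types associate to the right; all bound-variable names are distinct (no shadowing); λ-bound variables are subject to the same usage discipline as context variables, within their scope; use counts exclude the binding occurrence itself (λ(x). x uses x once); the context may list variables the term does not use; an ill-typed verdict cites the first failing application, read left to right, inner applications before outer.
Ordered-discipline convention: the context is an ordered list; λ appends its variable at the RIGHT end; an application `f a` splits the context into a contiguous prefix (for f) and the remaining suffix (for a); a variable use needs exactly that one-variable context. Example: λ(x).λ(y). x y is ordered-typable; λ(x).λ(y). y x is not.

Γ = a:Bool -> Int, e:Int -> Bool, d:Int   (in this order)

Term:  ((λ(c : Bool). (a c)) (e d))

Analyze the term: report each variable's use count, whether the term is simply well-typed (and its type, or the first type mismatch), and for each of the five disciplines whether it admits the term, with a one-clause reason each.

usage: a=1, e=1, d=1, c [bound]=1
use order (left to right): a, c, e, d
typing: the term checks, with type Int
ordered ✓ (a, e, d, c once each; derivable with no W/C/E)
linear ✓ (exactly-once usage across a, e, d, c)
affine ✓ (at most one use each (a, e, d, c))
relevant ✓ (every one of a, e, d, c appears)
unrestricted ✓ (typability at Int is all that's needed)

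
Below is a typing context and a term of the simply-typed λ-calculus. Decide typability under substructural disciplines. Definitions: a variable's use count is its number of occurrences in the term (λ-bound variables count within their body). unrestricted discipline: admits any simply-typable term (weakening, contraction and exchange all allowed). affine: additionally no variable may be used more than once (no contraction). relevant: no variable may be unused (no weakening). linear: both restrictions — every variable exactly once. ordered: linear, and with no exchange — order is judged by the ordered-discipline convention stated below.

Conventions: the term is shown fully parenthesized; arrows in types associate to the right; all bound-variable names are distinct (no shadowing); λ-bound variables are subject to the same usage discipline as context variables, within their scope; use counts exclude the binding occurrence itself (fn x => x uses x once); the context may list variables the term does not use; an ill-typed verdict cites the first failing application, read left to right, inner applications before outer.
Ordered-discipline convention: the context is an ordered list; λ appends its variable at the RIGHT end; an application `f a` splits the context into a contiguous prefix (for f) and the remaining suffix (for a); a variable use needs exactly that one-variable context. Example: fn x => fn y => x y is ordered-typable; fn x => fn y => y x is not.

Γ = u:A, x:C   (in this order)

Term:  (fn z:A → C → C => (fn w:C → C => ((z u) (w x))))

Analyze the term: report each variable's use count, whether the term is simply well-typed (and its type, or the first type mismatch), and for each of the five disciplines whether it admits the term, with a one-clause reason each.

variable uses: u=1; x=1; z [bound]=1; w [bound]=1
order of uses: z, u, w, x
typing: the term checks, with type (A → C → C) → (C → C) → C
ordered: ✗, use order z, u, w, x needs exchange
linear: ✓, single use per variable (u, x, z, w)
affine: ✓, at most one use each (u, x, z, w)
relevant: ✓, every one of u, x, z, w appears
unrestricted: ✓, typability at (A → C → C) → (C → C) → C is all that's needed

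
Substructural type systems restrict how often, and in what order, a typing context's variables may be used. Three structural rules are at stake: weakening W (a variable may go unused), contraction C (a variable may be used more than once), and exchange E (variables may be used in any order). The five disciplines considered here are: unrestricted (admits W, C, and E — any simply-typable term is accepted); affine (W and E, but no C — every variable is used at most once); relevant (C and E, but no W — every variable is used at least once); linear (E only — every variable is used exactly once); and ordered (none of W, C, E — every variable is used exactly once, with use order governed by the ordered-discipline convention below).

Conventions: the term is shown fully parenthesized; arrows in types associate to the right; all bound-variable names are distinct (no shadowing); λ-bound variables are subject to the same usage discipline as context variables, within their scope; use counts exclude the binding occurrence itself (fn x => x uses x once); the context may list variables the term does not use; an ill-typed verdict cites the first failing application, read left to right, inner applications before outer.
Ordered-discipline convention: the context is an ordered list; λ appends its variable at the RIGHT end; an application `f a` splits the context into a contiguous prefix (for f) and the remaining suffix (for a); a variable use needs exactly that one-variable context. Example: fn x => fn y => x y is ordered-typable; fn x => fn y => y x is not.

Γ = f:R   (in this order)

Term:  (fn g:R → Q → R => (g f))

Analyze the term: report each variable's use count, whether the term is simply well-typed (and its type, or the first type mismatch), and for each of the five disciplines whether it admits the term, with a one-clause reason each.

variable uses: f: 1×; g (bound): 1×
left-to-right use order: g, f
typing: the term checks, with type (R → Q → R) → Q → R
ordered: ✗ — no ordered split (uses run g, f)
linear: ✓ — f, g: one use apiece
affine: ✓ — none of f, g used more than once
relevant: ✓ — f, g: all used, weakening unneeded
unrestricted: ✓ — simply typable at (R → Q → R) → Q → R; W, C, E all held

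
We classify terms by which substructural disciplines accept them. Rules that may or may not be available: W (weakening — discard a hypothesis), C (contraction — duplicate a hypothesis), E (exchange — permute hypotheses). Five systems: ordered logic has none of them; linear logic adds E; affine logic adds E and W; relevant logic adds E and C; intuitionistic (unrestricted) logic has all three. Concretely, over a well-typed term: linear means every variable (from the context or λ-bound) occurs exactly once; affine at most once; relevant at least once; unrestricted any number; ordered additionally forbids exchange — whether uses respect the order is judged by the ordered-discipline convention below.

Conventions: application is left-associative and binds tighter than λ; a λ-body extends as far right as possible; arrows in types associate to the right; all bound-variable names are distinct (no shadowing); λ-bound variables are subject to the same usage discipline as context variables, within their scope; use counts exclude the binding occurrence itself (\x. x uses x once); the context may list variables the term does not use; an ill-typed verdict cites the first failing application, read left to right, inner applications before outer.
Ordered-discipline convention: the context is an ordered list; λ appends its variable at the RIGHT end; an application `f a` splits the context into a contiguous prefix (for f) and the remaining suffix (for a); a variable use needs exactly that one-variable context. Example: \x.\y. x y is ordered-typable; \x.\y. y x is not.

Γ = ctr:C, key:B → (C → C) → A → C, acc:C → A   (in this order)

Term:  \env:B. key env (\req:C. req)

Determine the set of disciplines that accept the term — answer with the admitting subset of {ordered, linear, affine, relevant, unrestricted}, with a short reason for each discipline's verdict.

admitted in: affine, unrestricted
use counts: ctr: 0; key: 1; acc: 0; env (λ-bound): 1; req (λ-bound): 1
uses in reading order: key, env, req
typing: ✓ — B → A → C
ordered: ✗ — ctr, acc never used (weakening)
linear: ✗ — ctr, acc never used (weakening)
affine: ✓ — at most one use each (ctr, key, acc, env, req)
relevant: ✗ — ctr, acc never used (weakening)
unrestricted: ✓ — well-typed at B → A → C; no restrictions here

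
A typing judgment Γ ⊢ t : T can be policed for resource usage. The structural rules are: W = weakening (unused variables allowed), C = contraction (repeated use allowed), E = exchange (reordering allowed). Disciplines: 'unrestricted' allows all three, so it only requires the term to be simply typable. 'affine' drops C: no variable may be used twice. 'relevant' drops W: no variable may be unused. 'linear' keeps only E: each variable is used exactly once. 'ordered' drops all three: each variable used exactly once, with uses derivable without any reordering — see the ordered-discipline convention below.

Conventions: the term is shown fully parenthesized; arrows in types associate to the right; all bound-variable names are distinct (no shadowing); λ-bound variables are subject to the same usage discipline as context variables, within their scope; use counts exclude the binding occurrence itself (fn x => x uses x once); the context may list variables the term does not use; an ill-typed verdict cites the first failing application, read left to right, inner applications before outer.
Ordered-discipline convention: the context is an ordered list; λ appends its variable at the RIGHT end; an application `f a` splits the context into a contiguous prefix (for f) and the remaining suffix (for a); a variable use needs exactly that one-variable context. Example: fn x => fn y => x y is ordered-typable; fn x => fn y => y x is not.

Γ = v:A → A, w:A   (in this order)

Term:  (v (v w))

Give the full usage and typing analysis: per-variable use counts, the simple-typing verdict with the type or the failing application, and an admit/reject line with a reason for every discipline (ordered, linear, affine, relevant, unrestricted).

counts: v: 2×, w: 1×
use order (left to right): v, v, w
typing: ✓ — A
ordered: ✗ — needs contraction — v ×2
linear: ✗ — needs contraction — v ×2
affine: ✗ — needs contraction — v ×2
relevant: ✓ — every one of v, w appears
unrestricted: ✓ — well-typed at A; no restrictions here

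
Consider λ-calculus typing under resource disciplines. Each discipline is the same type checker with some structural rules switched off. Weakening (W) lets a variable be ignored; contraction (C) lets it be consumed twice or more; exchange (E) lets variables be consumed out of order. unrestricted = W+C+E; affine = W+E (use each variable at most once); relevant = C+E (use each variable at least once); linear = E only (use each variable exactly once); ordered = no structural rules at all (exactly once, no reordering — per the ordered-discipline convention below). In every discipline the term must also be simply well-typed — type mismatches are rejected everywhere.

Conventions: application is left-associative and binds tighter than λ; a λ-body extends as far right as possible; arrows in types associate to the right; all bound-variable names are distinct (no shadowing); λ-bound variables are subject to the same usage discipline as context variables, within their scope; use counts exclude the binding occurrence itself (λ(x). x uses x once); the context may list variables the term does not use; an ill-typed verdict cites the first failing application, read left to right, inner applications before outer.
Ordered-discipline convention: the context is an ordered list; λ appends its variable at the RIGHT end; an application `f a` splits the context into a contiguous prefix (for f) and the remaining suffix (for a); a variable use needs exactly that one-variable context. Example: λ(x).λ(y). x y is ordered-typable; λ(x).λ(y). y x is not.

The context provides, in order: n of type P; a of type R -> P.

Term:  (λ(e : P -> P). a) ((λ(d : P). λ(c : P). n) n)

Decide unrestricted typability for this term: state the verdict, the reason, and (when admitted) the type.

yes — simply typable at R -> P; W, C, E all held; term : R -> P
usage: n ×2; a ×1; e (λ-bound) ×0; d (λ-bound) ×0; c (λ-bound) ×0
left-to-right use order: a, n, n
typing: ✓ — R -> P
all disciplines: ordered ✗ | linear ✗ | affine ✗ | relevant ✗ | unrestricted ✓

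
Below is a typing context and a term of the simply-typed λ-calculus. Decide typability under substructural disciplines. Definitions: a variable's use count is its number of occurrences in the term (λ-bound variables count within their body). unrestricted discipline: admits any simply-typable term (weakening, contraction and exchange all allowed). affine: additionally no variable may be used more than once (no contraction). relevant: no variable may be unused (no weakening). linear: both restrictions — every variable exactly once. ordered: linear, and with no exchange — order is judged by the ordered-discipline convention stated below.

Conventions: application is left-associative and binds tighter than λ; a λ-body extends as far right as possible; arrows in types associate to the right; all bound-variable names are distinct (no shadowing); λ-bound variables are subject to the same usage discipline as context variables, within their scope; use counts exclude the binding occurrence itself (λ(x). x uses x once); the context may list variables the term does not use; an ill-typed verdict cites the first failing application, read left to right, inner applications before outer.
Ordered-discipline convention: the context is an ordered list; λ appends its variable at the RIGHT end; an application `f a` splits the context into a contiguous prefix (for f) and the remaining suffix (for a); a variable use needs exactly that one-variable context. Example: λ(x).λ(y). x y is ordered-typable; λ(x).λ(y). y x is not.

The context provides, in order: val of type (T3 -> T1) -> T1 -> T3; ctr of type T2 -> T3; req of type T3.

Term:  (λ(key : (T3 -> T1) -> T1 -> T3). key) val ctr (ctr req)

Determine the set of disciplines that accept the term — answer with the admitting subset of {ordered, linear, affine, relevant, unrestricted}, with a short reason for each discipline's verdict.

admitting disciplines: none
variable uses: val: 1×, ctr: 2×, req: 1×, key (bound): 1×
left-to-right use order: key, val, ctr, ctr, req
typing: ill-typed: argument of type T2 -> T3 where T3 -> T1 is required
ordered: ✗, fails simple typing
linear: ✗, a type mismatch blocks all five
affine: ✗, the type mismatch rejects it
relevant: ✗, not simply typable
unrestricted: ✗, fails simple typing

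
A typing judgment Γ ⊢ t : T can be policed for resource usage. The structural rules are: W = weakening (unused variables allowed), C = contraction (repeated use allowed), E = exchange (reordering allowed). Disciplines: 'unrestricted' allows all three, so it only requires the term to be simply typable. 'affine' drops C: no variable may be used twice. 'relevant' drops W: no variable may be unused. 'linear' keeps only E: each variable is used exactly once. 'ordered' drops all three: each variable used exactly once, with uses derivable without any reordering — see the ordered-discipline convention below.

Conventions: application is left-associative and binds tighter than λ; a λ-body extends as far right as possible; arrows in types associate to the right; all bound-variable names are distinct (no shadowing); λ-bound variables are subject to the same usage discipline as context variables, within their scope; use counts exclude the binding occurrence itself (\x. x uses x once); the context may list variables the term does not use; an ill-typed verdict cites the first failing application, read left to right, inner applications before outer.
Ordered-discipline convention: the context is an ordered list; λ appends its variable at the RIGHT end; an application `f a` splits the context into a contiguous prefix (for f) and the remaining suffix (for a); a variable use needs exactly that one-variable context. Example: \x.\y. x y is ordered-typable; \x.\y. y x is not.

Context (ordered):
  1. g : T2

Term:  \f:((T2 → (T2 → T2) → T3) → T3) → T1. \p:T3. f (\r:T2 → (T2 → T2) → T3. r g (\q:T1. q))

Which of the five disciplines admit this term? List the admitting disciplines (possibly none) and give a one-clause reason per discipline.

admitting disciplines: none
counts: g: 1; f (bound): 1; p (bound): 0; r (bound): 1; q (bound): 1
order of uses: f, r, g, q
typing: ill-typed: an application expects T2 → T2 but receives T1 → T1
ordered ✗ (the type mismatch rejects it)
linear ✗ (not simply typable)
affine ✗ (fails simple typing)
relevant ✗ (a type mismatch blocks all five)
unrestricted ✗ (the type mismatch rejects it)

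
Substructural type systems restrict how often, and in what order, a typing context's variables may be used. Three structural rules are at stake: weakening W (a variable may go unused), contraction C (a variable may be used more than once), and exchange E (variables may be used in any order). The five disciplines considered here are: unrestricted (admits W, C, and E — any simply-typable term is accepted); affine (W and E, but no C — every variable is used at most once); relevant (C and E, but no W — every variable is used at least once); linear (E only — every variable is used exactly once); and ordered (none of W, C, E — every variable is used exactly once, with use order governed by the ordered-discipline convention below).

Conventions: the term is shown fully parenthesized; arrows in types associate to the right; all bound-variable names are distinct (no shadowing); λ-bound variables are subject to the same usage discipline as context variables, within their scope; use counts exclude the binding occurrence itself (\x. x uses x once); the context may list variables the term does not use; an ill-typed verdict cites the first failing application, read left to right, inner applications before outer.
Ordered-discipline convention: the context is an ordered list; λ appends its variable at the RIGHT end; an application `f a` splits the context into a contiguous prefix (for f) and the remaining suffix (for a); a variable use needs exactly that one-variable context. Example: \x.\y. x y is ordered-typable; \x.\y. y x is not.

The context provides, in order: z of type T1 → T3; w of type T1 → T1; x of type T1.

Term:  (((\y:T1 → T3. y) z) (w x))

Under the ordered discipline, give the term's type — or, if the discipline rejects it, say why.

term : T3
counts: z=1, w=1, x=1, y (bound)=1
use order (left to right): y, z, w, x
typing: well-typed at T3
all disciplines: ordered ✓, linear ✓, affine ✓, relevant ✓, unrestricted ✓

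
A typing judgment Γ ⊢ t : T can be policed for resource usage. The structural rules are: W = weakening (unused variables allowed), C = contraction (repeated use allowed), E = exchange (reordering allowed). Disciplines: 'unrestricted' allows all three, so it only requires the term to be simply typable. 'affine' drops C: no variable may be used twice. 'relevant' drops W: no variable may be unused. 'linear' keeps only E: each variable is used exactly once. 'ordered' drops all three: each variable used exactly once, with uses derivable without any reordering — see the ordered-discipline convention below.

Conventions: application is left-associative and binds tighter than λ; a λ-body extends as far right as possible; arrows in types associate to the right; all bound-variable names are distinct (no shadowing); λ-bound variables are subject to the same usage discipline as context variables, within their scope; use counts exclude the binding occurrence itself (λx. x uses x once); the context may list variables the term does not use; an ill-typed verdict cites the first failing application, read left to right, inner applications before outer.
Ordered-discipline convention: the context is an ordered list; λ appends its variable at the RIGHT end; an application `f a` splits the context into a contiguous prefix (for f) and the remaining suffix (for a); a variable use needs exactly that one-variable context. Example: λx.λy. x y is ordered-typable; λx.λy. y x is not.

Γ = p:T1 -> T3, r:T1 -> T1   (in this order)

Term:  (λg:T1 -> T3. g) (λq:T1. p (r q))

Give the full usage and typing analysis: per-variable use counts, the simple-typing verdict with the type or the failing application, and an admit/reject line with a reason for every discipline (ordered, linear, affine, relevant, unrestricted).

variable uses: p: 1; r: 1; g [bound]: 1; q [bound]: 1
use order (left to right): g, p, r, q
typing: well-typed at T1 -> T3
ordered ✓ (single-use (p, r, g, q), ordered derivation ok)
linear ✓ (each of p, r, g, q used exactly once)
affine ✓ (at most one use each (p, r, g, q))
relevant ✓ (p, r, g, q: all used, weakening unneeded)
unrestricted ✓ (simply typable at T1 -> T3; W, C, E all held)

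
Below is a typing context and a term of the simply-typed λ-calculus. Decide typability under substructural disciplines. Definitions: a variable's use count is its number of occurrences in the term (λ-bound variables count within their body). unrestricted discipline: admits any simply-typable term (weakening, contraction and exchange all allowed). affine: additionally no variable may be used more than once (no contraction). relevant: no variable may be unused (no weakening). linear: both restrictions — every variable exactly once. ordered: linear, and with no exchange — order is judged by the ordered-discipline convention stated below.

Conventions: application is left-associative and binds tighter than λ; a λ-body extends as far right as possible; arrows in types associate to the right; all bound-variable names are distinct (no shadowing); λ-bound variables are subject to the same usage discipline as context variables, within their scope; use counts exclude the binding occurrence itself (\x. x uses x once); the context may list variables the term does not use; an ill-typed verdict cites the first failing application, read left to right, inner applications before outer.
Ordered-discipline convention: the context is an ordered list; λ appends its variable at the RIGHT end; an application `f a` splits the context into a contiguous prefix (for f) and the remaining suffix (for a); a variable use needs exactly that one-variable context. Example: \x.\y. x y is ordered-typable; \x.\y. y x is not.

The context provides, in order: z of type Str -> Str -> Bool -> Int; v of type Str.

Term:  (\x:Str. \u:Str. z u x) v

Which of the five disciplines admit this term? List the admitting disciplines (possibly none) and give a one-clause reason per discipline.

admitted by: linear, affine, relevant, unrestricted
counts: z ×1; v ×1; x [bound] ×1; u [bound] ×1
order of uses: z, u, x, v
typing: well-typed at Str -> Bool -> Int
ordered: ✗, use order z, u, x, v needs exchange
linear: ✓, exactly-once usage across z, v, x, u
affine: ✓, at most one use each (z, v, x, u)
relevant: ✓, none of z, v, x, u goes unused
unrestricted: ✓, typability at Str -> Bool -> Int is all that's needed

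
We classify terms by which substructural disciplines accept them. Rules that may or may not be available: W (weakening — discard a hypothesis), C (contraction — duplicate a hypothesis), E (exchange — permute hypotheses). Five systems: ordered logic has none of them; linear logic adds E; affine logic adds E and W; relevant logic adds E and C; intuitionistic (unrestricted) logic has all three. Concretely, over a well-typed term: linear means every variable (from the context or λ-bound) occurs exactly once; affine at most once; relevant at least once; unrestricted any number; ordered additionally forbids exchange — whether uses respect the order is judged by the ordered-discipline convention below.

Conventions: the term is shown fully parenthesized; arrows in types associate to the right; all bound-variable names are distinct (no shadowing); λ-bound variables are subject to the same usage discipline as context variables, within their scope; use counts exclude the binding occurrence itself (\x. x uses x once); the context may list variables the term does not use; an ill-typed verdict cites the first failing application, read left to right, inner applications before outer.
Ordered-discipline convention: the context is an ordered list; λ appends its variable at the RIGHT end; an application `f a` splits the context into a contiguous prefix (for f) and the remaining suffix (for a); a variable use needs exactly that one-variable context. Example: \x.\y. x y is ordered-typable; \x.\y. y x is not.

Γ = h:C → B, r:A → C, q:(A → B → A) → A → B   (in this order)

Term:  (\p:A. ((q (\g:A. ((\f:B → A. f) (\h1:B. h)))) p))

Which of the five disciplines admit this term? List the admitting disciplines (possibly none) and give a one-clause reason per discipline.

admitted in: none
usage: h: 1, r: 0, q: 1, p (bound): 1, g (bound): 0, f (bound): 1, h1 (bound): 0
uses in reading order: q, f, h, p
typing: ill-typed: a function awaiting B → A gets B → C → B
ordered: ✗ — the type mismatch rejects it
linear: ✗ — not simply typable
affine: ✗ — fails simple typing
relevant: ✗ — a type mismatch blocks all five
unrestricted: ✗ — the type mismatch rejects it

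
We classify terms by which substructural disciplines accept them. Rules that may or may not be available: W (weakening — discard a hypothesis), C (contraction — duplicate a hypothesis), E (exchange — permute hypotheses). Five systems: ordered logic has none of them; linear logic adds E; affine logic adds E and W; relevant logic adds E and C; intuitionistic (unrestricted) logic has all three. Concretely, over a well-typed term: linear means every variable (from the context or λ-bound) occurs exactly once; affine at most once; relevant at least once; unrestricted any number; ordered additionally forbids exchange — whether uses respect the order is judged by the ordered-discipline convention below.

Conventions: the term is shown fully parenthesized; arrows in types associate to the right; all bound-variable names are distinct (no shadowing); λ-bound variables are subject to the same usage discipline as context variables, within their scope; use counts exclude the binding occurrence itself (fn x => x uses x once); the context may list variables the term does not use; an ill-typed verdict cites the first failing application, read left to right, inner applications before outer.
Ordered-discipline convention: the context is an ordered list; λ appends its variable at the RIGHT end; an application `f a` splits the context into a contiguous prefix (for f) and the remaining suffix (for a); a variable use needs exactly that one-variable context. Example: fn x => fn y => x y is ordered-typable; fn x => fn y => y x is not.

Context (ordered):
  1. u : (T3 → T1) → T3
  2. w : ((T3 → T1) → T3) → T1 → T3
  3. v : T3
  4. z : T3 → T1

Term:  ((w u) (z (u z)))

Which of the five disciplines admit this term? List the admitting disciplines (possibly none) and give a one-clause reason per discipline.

admitted by: unrestricted
use counts: u=2, w=1, v=0, z=2
order of uses: w, u, z, u, z
typing: the term checks, with type T3
ordered: ✗ — uses contraction: u ×2, z ×2; v never used (weakening)
linear: ✗ — uses contraction: u ×2, z ×2; v never used (weakening)
affine: ✗ — uses contraction: u ×2, z ×2
relevant: ✗ — v never used (weakening)
unrestricted: ✓ — type-checks (T3) and nothing is barred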